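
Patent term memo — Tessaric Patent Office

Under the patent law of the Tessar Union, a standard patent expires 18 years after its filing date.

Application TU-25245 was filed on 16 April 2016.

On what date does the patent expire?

2034-04-16

Filing date + 18 years → 16 April 2034.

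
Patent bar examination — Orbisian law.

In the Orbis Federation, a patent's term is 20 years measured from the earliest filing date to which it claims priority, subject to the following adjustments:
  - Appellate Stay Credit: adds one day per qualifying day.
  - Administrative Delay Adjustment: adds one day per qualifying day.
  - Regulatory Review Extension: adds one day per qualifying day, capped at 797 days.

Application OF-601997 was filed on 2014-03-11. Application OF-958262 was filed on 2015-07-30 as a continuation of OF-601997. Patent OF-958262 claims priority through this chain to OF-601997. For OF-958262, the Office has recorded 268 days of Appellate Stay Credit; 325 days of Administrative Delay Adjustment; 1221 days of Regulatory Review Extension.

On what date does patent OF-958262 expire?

December 30, 2037

Earliest priority filing: 11 March 2014.
Base term: 11 March 2014 + 20 years → 11 March 2034.
Appellate Stay Credit: +268 days → 4 December 2034.
Administrative Delay Adjustment: +325 days → 25 October 2035.
Regulatory Review Extension: 1221 days claimed exceeds the 797-day cap, so +797 days → 30 December 2037.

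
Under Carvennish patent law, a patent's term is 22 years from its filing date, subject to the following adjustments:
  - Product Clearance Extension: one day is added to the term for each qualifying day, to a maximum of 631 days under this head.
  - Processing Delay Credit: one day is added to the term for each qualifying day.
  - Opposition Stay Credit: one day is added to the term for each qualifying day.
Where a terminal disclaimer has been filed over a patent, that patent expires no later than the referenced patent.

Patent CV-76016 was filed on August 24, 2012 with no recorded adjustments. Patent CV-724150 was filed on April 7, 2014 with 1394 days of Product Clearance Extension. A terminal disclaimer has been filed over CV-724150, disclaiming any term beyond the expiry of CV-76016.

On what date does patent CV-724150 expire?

August 24, 2034

Natural term of CV-724150:
  Base: filing + 22 years → 7 April 2036.
  Product Clearance Extension: 1394 days claimed exceeds the 631-day cap, so +631 days → 29 December 2037.
Expiry of referenced patent CV-76016:
  Base: filing + 22 years → 24 August 2034.
Terminal disclaimer: CV-724150 expires on the earlier of 29 December 2037 and 24 August 2034.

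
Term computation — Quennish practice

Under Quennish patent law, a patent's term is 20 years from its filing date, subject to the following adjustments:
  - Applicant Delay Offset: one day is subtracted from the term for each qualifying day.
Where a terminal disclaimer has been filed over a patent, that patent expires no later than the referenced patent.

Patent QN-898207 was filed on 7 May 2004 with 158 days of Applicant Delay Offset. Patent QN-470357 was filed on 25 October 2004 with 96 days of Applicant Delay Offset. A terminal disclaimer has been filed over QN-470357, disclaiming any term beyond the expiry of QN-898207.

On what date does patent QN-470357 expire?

2023-12-01

Natural term of QN-470357:
  Base: filing + 20 years → 25 October 2024.
  Applicant Delay Offset: −96 days → 21 July 2024.
Expiry of referenced patent QN-898207:
  Base: filing + 20 years → 7 May 2024.
  Applicant Delay Offset: −158 days → 1 December 2023.
Terminal disclaimer: QN-470357 expires on the earlier of 21 July 2024 and 1 December 2023.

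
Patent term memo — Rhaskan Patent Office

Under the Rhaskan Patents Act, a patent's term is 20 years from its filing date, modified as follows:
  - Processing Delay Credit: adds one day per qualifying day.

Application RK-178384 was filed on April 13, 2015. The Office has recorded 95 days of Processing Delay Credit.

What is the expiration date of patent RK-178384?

2035-07-17

Base term: filing date + 20 years → 13 April 2035.
Processing Delay Credit: +95 days → 17 July 2035.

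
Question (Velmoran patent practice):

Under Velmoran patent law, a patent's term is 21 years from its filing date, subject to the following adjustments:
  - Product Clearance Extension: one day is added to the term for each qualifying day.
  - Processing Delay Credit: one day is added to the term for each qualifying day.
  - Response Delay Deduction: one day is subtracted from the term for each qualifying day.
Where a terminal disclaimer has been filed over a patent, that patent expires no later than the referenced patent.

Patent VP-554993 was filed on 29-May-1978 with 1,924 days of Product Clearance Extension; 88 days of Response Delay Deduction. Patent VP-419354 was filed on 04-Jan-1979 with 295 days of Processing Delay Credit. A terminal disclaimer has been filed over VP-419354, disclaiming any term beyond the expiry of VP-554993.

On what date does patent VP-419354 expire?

October 25, 2000

Natural term of VP-419354:
  Base: filing + 21 years → 4 January 2000.
  Processing Delay Credit: +295 days → 25 October 2000.
Expiry of referenced patent VP-554993:
  Base: filing + 21 years → 29 May 1999.
  Product Clearance Extension: +1924 days → 3 September 2004.
  Response Delay Deduction: −88 days → 7 June 2004.
Terminal disclaimer: VP-419354 expires on the earlier of 25 October 2000 and 7 June 2004.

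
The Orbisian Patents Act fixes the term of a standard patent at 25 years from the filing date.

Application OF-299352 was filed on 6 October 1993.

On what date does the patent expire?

Filing date + 25 years → 6 October 2018.

October 6, 2018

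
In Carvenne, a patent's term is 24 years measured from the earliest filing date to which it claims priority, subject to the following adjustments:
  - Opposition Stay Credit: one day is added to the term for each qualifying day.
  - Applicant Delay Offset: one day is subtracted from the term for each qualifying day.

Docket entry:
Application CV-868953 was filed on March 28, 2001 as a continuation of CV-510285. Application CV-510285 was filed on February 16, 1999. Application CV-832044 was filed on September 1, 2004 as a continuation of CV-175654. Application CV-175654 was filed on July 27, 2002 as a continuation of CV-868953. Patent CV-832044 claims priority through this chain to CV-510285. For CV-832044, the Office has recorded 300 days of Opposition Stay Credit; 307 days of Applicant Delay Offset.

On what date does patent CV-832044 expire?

February 9, 2023

Earliest priority filing: 16 February 1999.
Base term: 16 February 1999 + 24 years → 16 February 2023.
Opposition Stay Credit: +300 days → 13 December 2023.
Applicant Delay Offset: −307 days → 9 February 2023.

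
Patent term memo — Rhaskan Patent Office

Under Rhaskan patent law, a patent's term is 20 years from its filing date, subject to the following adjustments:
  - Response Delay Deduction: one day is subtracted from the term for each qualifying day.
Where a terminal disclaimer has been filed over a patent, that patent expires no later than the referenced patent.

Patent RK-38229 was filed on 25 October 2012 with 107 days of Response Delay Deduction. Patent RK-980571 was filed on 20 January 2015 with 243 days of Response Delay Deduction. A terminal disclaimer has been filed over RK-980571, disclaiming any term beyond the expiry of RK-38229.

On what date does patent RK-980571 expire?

July 10, 2032

Natural term of RK-980571:
  Base: filing + 20 years → 20 January 2035.
  Response Delay Deduction: −243 days → 22 May 2034.
Expiry of referenced patent RK-38229:
  Base: filing + 20 years → 25 October 2032.
  Response Delay Deduction: −107 days → 10 July 2032.
Terminal disclaimer: RK-980571 expires on the earlier of 22 May 2034 and 10 July 2032.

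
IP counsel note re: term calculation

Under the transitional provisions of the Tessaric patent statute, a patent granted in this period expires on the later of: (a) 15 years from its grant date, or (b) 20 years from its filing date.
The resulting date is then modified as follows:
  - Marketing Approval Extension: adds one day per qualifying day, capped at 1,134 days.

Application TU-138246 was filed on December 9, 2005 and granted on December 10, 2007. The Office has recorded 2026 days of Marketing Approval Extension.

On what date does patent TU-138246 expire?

January 16, 2029

(a) grant + 15 years → 10 December 2022.
(b) filing + 20 years → 9 December 2025.
Later of the two: 9 December 2025.
Marketing Approval Extension: 2026 days claimed exceeds the 1134-day cap, so +1134 days → 16 January 2029.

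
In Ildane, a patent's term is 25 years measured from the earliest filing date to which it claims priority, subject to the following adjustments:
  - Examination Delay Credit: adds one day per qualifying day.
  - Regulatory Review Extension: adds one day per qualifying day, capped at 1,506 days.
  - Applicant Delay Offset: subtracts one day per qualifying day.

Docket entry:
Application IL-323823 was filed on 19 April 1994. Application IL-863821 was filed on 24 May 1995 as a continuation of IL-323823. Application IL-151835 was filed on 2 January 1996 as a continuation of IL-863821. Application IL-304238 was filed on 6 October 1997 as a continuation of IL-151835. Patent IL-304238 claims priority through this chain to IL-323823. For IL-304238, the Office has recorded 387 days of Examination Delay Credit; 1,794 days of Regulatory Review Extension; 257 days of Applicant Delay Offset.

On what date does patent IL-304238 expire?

October 11, 2023

Earliest priority filing: 19 April 1994.
Base term: 19 April 1994 + 25 years → 19 April 2019.
Examination Delay Credit: +387 days → 10 May 2020.
Regulatory Review Extension: 1794 days claimed exceeds the 1506-day cap, so +1506 days → 24 June 2024.
Applicant Delay Offset: −257 days → 11 October 2023.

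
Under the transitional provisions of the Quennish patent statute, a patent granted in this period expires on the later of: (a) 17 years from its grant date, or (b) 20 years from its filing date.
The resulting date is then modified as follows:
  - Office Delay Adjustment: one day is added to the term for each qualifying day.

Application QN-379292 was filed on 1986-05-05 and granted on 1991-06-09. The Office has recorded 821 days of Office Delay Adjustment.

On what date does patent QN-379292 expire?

(a) grant + 17 years → 9 June 2008.
(b) filing + 20 years → 5 May 2006.
Later of the two: 9 June 2008.
Office Delay Adjustment: +821 days → 8 September 2010.

2010-09-08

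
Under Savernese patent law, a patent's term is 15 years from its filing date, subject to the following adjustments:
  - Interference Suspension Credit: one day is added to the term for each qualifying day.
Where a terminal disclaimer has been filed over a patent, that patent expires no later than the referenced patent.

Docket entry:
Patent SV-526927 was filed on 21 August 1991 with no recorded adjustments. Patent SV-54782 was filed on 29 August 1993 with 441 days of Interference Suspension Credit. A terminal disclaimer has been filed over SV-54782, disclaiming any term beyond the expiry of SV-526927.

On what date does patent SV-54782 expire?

Natural term of SV-54782:
  Base: filing + 15 years → 29 August 2008.
  Interference Suspension Credit: +441 days → 13 November 2009.
Expiry of referenced patent SV-526927:
  Base: filing + 15 years → 21 August 2006.
Terminal disclaimer: SV-54782 expires on the earlier of 13 November 2009 and 21 August 2006.

2006-08-21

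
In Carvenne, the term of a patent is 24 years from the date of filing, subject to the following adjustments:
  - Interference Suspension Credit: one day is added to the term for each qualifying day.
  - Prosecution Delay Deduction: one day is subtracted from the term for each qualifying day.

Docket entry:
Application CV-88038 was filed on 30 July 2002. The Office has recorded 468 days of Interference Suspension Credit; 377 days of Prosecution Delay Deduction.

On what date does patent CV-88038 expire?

Base term: filing date + 24 years → 30 July 2026.
Interference Suspension Credit: +468 days → 10 November 2027.
Prosecution Delay Deduction: −377 days → 29 October 2026.

2026-10-29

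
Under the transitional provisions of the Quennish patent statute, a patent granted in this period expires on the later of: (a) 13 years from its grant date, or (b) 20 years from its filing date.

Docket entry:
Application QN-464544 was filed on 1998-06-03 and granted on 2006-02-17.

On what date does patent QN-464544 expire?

(a) grant + 13 years → 17 February 2019.
(b) filing + 20 years → 3 June 2018.
Later of the two: 17 February 2019.

2019-02-17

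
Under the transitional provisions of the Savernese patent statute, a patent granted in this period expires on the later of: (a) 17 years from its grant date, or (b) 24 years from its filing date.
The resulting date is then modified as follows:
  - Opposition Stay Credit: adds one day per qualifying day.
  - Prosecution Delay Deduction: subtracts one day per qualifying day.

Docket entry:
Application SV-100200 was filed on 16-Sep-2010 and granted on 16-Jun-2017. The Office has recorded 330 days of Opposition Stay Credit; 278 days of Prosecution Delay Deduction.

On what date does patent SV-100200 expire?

2034-11-07

(a) grant + 17 years → 16 June 2034.
(b) filing + 24 years → 16 September 2034.
Later of the two: 16 September 2034.
Opposition Stay Credit: +330 days → 12 August 2035.
Prosecution Delay Deduction: −278 days → 7 November 2034.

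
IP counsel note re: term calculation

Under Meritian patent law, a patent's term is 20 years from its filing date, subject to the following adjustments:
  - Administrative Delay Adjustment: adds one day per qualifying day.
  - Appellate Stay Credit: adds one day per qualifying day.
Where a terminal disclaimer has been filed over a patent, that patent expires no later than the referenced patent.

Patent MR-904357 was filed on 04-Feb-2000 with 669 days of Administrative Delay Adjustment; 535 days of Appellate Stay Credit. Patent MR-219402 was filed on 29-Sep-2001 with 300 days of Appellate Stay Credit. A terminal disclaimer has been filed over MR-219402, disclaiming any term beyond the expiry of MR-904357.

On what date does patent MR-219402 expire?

Natural term of MR-219402:
  Base: filing + 20 years → 29 September 2021.
  Appellate Stay Credit: +300 days → 26 July 2022.
Expiry of referenced patent MR-904357:
  Base: filing + 20 years → 4 February 2020.
  Administrative Delay Adjustment: +669 days → 4 December 2021.
  Appellate Stay Credit: +535 days → 23 May 2023.
Terminal disclaimer: MR-219402 expires on the earlier of 26 July 2022 and 23 May 2023.

2022-07-26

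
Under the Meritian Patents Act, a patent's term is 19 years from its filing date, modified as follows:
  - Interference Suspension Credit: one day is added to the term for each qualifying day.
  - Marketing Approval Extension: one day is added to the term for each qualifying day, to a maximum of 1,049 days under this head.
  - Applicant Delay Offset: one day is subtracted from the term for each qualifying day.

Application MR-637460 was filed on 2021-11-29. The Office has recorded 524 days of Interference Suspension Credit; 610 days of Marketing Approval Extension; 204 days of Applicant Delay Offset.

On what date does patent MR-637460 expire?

2043-06-17

Base term: filing date + 19 years → 29 November 2040.
Interference Suspension Credit: +524 days → 7 May 2042.
Marketing Approval Extension: 610 days (within the 1049-day cap) → +610 days → 7 January 2044.
Applicant Delay Offset: −204 days → 17 June 2043.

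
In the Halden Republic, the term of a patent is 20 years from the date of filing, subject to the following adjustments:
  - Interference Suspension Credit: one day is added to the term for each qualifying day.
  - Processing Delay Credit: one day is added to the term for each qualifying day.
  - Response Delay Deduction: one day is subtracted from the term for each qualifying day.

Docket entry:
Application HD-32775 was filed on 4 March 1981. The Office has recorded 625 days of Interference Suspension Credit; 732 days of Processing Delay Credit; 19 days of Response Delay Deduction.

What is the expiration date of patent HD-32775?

Base term: filing date + 20 years → 4 March 2001.
Interference Suspension Credit: +625 days → 19 November 2002.
Processing Delay Credit: +732 days → 20 November 2004.
Response Delay Deduction: −19 days → 1 November 2004.

November 1, 2004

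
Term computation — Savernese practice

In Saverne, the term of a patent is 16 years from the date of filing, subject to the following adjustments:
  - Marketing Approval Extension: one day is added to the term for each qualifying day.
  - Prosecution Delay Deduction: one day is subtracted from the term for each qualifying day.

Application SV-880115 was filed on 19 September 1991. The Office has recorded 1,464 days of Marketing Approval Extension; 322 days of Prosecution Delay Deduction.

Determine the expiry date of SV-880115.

2010-11-04

Base term: filing date + 16 years → 19 September 2007.
Marketing Approval Extension: +1464 days → 22 September 2011.
Prosecution Delay Deduction: −322 days → 4 November 2010.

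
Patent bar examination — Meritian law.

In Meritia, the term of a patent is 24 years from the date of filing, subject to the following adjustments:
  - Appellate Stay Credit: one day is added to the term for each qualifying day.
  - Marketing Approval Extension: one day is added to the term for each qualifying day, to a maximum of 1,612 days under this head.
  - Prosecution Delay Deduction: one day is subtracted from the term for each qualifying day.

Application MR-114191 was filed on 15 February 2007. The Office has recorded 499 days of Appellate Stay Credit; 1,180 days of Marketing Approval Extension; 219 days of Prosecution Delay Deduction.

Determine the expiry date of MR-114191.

Base term: filing date + 24 years → 15 February 2031.
Appellate Stay Credit: +499 days → 28 June 2032.
Marketing Approval Extension: 1180 days (within the 1612-day cap) → +1180 days → 21 September 2035.
Prosecution Delay Deduction: −219 days → 14 February 2035.

2035-02-14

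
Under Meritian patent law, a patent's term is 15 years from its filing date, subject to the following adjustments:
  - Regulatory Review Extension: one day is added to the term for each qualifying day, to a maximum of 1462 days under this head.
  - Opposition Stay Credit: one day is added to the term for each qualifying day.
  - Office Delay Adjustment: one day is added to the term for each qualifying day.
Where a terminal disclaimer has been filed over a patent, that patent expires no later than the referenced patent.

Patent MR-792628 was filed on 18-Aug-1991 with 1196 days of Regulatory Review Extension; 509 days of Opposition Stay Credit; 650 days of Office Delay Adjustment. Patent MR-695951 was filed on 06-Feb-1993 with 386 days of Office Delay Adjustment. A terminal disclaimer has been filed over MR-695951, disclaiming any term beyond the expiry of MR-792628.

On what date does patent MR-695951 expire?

Natural term of MR-695951:
  Base: filing + 15 years → 6 February 2008.
  Office Delay Adjustment: +386 days → 26 February 2009.
Expiry of referenced patent MR-792628:
  Base: filing + 15 years → 18 August 2006.
  Regulatory Review Extension: 1196 days (within the 1462-day cap) → +1196 days → 26 November 2009.
  Opposition Stay Credit: +509 days → 19 April 2011.
  Office Delay Adjustment: +650 days → 28 January 2013.
Terminal disclaimer: MR-695951 expires on the earlier of 26 February 2009 and 28 January 2013.

2009-02-26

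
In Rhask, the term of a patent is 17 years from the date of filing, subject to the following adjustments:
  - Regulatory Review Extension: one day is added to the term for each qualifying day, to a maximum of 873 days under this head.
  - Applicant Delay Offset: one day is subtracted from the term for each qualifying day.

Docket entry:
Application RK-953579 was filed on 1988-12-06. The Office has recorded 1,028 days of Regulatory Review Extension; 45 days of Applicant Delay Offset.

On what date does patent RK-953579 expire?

2008-03-13

Base term: filing date + 17 years → 6 December 2005.
Regulatory Review Extension: 1028 days claimed exceeds the 873-day cap, so +873 days → 27 April 2008.
Applicant Delay Offset: −45 days → 13 March 2008.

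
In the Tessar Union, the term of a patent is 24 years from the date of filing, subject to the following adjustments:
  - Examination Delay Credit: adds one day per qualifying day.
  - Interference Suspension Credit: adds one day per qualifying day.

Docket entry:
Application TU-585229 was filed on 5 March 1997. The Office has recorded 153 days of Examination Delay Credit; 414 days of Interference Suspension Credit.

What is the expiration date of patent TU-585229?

Base term: filing date + 24 years → 5 March 2021.
Examination Delay Credit: +153 days → 5 August 2021.
Interference Suspension Credit: +414 days → 23 September 2022.

2022-09-23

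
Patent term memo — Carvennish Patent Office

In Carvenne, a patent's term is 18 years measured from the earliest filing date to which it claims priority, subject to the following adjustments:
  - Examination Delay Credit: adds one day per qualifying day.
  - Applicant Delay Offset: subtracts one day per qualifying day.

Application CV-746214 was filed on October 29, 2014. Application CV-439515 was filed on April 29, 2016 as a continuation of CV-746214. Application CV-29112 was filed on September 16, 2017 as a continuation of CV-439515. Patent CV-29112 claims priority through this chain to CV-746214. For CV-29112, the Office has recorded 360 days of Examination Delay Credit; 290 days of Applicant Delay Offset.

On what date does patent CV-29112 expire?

Earliest priority filing: 29 October 2014.
Base term: 29 October 2014 + 18 years → 29 October 2032.
Examination Delay Credit: +360 days → 24 October 2033.
Applicant Delay Offset: −290 days → 7 January 2033.

January 7, 2033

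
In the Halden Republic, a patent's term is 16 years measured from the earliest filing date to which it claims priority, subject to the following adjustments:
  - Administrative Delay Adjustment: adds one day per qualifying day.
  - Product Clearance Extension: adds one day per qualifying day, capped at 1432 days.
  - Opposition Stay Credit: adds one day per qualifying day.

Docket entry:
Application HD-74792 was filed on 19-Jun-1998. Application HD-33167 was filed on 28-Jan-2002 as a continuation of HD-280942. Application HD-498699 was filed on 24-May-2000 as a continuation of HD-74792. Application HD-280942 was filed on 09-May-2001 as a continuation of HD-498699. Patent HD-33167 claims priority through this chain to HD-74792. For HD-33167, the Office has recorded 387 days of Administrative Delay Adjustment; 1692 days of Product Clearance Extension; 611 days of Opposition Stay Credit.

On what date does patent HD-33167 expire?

2021-02-12

Earliest priority filing: 19 June 1998.
Base term: 19 June 1998 + 16 years → 19 June 2014.
Administrative Delay Adjustment: +387 days → 11 July 2015.
Product Clearance Extension: 1692 days claimed exceeds the 1432-day cap, so +1432 days → 12 June 2019.
Opposition Stay Credit: +611 days → 12 February 2021.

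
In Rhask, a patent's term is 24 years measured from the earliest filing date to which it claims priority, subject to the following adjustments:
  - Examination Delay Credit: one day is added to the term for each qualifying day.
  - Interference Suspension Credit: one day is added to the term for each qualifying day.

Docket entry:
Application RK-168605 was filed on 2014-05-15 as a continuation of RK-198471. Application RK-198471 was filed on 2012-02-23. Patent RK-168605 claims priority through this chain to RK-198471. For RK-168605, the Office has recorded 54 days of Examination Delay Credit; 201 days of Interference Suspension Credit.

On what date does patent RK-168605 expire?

November 4, 2036

Earliest priority filing: 23 February 2012.
Base term: 23 February 2012 + 24 years → 23 February 2036.
Examination Delay Credit: +54 days → 17 April 2036.
Interference Suspension Credit: +201 days → 4 November 2036.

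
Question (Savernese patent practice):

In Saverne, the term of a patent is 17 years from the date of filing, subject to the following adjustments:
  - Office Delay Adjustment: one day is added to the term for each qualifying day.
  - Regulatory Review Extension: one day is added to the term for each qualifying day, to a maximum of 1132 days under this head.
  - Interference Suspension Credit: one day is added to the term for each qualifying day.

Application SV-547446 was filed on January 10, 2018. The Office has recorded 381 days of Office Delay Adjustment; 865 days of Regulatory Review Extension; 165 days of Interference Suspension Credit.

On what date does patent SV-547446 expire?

Base term: filing date + 17 years → 10 January 2035.
Office Delay Adjustment: +381 days → 26 January 2036.
Regulatory Review Extension: 865 days (within the 1132-day cap) → +865 days → 9 June 2038.
Interference Suspension Credit: +165 days → 21 November 2038.

November 21, 2038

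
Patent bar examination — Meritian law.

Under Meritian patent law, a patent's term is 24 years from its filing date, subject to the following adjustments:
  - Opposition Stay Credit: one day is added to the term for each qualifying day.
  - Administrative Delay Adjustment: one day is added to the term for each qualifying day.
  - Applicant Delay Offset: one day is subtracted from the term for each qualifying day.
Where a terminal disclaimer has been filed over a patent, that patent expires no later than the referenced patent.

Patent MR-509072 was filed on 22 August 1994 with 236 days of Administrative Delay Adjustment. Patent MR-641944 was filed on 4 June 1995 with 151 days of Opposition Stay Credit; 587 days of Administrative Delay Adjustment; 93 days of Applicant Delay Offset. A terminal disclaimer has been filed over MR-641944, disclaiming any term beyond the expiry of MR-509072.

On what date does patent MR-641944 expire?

Natural term of MR-641944:
  Base: filing + 24 years → 4 June 2019.
  Opposition Stay Credit: +151 days → 2 November 2019.
  Administrative Delay Adjustment: +587 days → 11 June 2021.
  Applicant Delay Offset: −93 days → 10 March 2021.
Expiry of referenced patent MR-509072:
  Base: filing + 24 years → 22 August 2018.
  Administrative Delay Adjustment: +236 days → 15 April 2019.
Terminal disclaimer: MR-641944 expires on the earlier of 10 March 2021 and 15 April 2019.

April 15, 2019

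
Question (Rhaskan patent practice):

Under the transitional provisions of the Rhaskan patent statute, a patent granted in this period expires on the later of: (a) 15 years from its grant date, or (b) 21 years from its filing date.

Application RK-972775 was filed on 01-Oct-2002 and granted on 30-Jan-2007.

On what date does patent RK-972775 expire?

(a) grant + 15 years → 30 January 2022.
(b) filing + 21 years → 1 October 2023.
Later of the two: 1 October 2023.

October 1, 2023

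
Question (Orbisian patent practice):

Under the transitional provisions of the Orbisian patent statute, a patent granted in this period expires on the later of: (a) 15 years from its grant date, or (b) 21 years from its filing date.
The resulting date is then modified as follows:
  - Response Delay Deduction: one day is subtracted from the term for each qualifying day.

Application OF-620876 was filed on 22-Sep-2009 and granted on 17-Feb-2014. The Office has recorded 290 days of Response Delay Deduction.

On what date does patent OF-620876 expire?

December 6, 2029

(a) grant + 15 years → 17 February 2029.
(b) filing + 21 years → 22 September 2030.
Later of the two: 22 September 2030.
Response Delay Deduction: −290 days → 6 December 2029.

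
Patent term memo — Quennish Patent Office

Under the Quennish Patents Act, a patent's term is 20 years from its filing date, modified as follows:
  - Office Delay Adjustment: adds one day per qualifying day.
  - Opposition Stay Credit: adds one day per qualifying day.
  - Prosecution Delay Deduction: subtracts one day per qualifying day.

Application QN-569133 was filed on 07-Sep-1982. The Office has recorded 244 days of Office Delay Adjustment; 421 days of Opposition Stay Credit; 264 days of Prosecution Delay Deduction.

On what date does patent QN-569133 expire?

October 13, 2003

Base term: filing date + 20 years → 7 September 2002.
Office Delay Adjustment: +244 days → 9 May 2003.
Opposition Stay Credit: +421 days → 3 July 2004.
Prosecution Delay Deduction: −264 days → 13 October 2003.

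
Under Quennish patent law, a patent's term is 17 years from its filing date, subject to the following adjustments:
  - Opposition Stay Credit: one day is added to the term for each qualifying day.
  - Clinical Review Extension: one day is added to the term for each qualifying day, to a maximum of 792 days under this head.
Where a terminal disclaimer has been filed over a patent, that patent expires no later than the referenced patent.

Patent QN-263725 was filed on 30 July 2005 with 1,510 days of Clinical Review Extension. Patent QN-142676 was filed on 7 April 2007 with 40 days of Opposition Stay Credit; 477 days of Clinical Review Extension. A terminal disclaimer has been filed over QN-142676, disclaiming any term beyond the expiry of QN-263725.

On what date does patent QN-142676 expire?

Natural term of QN-142676:
  Base: filing + 17 years → 7 April 2024.
  Opposition Stay Credit: +40 days → 17 May 2024.
  Clinical Review Extension: 477 days (within the 792-day cap) → +477 days → 6 September 2025.
Expiry of referenced patent QN-263725:
  Base: filing + 17 years → 30 July 2022.
  Clinical Review Extension: 1510 days claimed exceeds the 792-day cap, so +792 days → 29 September 2024.
Terminal disclaimer: QN-142676 expires on the earlier of 6 September 2025 and 29 September 2024.

September 29, 2024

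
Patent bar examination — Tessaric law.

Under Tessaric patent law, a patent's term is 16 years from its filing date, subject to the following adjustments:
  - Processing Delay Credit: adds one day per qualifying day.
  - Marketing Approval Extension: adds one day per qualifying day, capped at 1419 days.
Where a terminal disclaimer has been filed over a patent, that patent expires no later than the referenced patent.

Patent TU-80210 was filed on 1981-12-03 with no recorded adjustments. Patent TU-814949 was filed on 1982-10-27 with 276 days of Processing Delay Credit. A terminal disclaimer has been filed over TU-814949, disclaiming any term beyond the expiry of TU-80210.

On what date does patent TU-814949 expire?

Natural term of TU-814949:
  Base: filing + 16 years → 27 October 1998.
  Processing Delay Credit: +276 days → 30 July 1999.
Expiry of referenced patent TU-80210:
  Base: filing + 16 years → 3 December 1997.
Terminal disclaimer: TU-814949 expires on the earlier of 30 July 1999 and 3 December 1997.

December 3, 1997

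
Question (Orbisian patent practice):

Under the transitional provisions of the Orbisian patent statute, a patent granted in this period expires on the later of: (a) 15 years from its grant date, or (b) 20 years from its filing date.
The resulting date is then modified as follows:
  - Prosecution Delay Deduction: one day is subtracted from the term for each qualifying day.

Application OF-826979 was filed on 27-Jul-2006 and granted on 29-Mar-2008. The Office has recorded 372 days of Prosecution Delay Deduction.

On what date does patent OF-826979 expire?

2025-07-20

(a) grant + 15 years → 29 March 2023.
(b) filing + 20 years → 27 July 2026.
Later of the two: 27 July 2026.
Prosecution Delay Deduction: −372 days → 20 July 2025.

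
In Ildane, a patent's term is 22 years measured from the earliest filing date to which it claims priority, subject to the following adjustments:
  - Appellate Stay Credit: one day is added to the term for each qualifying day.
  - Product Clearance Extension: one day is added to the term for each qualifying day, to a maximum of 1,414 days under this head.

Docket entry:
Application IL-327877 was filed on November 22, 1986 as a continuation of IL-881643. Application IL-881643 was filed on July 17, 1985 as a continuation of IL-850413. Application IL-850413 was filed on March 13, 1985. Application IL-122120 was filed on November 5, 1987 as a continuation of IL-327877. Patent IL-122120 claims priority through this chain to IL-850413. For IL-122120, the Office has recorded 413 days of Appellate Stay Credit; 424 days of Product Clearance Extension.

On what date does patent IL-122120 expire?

2009-06-27

Earliest priority filing: 13 March 1985.
Base term: 13 March 1985 + 22 years → 13 March 2007.
Appellate Stay Credit: +413 days → 29 April 2008.
Product Clearance Extension: 424 days (within the 1414-day cap) → +424 days → 27 June 2009.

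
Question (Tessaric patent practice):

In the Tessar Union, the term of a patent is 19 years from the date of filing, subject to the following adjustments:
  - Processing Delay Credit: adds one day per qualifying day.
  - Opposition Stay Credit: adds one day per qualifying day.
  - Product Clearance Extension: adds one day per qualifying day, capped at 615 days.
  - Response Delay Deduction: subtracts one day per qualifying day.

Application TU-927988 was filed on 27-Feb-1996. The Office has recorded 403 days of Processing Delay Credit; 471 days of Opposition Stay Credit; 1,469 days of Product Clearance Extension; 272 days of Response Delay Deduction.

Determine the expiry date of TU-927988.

2018-06-28

Base term: filing date + 19 years → 27 February 2015.
Processing Delay Credit: +403 days → 5 April 2016.
Opposition Stay Credit: +471 days → 20 July 2017.
Product Clearance Extension: 1469 days claimed exceeds the 615-day cap, so +615 days → 27 March 2019.
Response Delay Deduction: −272 days → 28 June 2018.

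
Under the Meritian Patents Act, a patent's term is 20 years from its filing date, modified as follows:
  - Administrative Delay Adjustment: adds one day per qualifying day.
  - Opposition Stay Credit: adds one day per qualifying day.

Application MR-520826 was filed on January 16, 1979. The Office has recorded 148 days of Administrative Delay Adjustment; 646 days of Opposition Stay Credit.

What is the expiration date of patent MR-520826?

2001-03-20

Base term: filing date + 20 years → 16 January 1999.
Administrative Delay Adjustment: +148 days → 13 June 1999.
Opposition Stay Credit: +646 days → 20 March 2001.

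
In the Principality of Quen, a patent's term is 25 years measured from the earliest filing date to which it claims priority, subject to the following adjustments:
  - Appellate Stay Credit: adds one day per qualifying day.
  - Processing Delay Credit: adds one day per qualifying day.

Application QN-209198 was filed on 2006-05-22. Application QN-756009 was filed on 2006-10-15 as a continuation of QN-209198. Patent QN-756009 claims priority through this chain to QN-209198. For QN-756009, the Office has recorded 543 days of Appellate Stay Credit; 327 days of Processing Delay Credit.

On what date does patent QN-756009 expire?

October 8, 2033

Earliest priority filing: 22 May 2006.
Base term: 22 May 2006 + 25 years → 22 May 2031.
Appellate Stay Credit: +543 days → 15 November 2032.
Processing Delay Credit: +327 days → 8 October 2033.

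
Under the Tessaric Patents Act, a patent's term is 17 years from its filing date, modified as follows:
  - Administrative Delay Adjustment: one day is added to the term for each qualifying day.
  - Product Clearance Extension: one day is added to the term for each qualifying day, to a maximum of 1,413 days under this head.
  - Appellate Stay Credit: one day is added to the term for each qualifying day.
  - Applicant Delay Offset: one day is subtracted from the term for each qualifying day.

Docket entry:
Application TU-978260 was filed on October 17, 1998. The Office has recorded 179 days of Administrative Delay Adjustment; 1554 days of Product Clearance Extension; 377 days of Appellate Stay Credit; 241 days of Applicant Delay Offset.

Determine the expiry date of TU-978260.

Base term: filing date + 17 years → 17 October 2015.
Administrative Delay Adjustment: +179 days → 13 April 2016.
Product Clearance Extension: 1554 days claimed exceeds the 1413-day cap, so +1413 days → 25 February 2020.
Appellate Stay Credit: +377 days → 8 March 2021.
Applicant Delay Offset: −241 days → 10 July 2020.

2020-07-10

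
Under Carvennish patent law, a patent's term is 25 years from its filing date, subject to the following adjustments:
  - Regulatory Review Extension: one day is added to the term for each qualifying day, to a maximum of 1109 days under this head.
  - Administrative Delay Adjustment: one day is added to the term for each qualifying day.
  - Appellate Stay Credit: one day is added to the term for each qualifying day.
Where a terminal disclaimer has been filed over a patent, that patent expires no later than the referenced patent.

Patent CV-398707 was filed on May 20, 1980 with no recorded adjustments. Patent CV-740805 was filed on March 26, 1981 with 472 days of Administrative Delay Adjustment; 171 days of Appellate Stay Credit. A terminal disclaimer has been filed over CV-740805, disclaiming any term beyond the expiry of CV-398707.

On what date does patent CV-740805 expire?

May 20, 2005

Natural term of CV-740805:
  Base: filing + 25 years → 26 March 2006.
  Administrative Delay Adjustment: +472 days → 11 July 2007.
  Appellate Stay Credit: +171 days → 29 December 2007.
Expiry of referenced patent CV-398707:
  Base: filing + 25 years → 20 May 2005.
Terminal disclaimer: CV-740805 expires on the earlier of 29 December 2007 and 20 May 2005.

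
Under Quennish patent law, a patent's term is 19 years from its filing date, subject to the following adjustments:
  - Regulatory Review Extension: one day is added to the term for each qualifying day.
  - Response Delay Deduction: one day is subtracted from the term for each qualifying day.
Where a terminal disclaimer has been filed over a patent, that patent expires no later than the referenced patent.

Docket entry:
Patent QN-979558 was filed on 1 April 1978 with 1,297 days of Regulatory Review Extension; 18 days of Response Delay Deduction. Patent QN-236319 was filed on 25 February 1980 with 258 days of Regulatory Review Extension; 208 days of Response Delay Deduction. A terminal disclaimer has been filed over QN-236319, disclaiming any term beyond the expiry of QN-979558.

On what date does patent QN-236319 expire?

April 16, 1999

Natural term of QN-236319:
  Base: filing + 19 years → 25 February 1999.
  Regulatory Review Extension: +258 days → 10 November 1999.
  Response Delay Deduction: −208 days → 16 April 1999.
Expiry of referenced patent QN-979558:
  Base: filing + 19 years → 1 April 1997.
  Regulatory Review Extension: +1297 days → 19 October 2000.
  Response Delay Deduction: −18 days → 1 October 2000.
Terminal disclaimer: QN-236319 expires on the earlier of 16 April 1999 and 1 October 2000.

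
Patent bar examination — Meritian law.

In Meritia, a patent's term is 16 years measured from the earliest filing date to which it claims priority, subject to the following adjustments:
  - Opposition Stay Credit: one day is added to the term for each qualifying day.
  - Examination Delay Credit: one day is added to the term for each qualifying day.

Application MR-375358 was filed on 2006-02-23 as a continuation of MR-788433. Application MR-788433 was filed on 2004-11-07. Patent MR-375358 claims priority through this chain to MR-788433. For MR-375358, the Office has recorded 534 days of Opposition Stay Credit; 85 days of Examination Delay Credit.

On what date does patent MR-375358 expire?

2022-07-19

Earliest priority filing: 7 November 2004.
Base term: 7 November 2004 + 16 years → 7 November 2020.
Opposition Stay Credit: +534 days → 25 April 2022.
Examination Delay Credit: +85 days → 19 July 2022.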